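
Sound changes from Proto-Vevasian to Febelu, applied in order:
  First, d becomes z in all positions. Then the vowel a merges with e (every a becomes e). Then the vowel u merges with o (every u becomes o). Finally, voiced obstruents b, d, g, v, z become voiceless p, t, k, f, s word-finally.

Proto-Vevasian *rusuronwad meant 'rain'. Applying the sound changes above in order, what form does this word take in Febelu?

Febelu: *rusuronwad > rusuronwaz > rusuronwez > rosoronwez > rosoronwes  (by unconditioned shift, vowel merger, vowel merger, final devoicing)

rosoronwes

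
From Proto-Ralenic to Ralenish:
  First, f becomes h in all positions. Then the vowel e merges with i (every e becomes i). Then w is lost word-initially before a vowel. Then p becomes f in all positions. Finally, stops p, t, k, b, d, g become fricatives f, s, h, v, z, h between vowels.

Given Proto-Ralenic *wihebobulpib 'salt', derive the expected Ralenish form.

ihivovulfib

Ralenish: *wihebobulpib
  wihebobulpib (rule 1 does not apply)
  wihebobulpib → wihibobulpib   [vowel merger]
  wihibobulpib → ihibobulpib   [glide loss]
  ihibobulpib → ihibobulfib   [unconditioned shift]
  ihibobulfib → ihivovulfib   [intervocalic lenition]
  giving Ralenish ihivovulfib.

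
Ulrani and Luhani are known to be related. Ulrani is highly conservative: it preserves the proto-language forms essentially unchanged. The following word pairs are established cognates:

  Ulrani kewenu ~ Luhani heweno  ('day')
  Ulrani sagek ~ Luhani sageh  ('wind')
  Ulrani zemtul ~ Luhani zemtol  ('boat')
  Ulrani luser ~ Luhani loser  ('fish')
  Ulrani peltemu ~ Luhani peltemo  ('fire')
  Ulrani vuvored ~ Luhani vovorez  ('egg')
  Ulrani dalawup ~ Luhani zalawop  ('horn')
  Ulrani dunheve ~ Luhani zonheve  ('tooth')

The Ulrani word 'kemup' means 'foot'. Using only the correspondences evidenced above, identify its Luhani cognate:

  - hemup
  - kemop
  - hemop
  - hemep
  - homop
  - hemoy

kewenu ~ heweno — Ulrani k corresponds to Luhani h word-initially before a front vowel.
dalawup ~ zalawop — Ulrani u corresponds to Luhani o after a consonant, before a labial obstruent.
Applying these to Ulrani 'kemup':
  kemup → hemup   (k→h word-initially before a front vowel)
  hemup → hemop   (u→o after a consonant, before a labial obstruent)
So the Luhani cognate is 'hemop'.

hemop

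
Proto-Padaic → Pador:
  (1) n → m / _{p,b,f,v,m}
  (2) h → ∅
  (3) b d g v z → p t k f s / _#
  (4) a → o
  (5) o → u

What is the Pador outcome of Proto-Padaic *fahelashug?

fuelusuk

Pador: *fahelashug > faelasug > faelasuk > foelosuk > fuelusuk  (by h-loss, final devoicing, vowel merger, vowel merger)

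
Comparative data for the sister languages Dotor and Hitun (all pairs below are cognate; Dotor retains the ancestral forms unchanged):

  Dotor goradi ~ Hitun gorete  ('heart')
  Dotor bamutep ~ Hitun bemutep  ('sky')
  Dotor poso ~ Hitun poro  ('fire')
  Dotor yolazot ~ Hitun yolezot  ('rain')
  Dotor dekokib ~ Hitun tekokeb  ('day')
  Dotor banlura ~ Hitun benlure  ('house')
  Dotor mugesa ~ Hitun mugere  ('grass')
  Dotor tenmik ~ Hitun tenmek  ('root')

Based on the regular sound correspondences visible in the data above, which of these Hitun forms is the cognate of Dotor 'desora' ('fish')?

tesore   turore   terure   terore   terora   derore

dekokib ~ tekokeb — Dotor d corresponds to Hitun t word-initially before a front vowel.
poso ~ poro — Dotor s corresponds to Hitun r between vowels (before a back vowel).
banlura ~ benlure, mugesa ~ mugere — Dotor a corresponds to Hitun e word-finally.
Applying these to Dotor 'desora':
  desora → tesora   (d→t word-initially before a front vowel)
  tesora → terora   (s→r between vowels (before a back vowel))
  terora → terore   (a→e word-finally)
So the Hitun cognate is 'terore'.

terore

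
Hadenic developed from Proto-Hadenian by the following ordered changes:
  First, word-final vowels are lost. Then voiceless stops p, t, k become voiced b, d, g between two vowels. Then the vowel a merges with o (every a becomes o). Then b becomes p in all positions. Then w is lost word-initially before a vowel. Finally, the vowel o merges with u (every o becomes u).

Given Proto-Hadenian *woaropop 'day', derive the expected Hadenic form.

Hadenic: start from *woaropop.
  rule 1: no change — woaropop
  rule 2 (intervocalic voicing): woaropop → woarobop
  rule 3 (vowel merger): woarobop → woorobop
  rule 4 (unconditioned shift): woorobop → wooropop
  rule 5 (glide loss): wooropop → ooropop
  rule 6 (vowel merger): ooropop → uurupup
  ⇒ Hadenic uurupup

uurupup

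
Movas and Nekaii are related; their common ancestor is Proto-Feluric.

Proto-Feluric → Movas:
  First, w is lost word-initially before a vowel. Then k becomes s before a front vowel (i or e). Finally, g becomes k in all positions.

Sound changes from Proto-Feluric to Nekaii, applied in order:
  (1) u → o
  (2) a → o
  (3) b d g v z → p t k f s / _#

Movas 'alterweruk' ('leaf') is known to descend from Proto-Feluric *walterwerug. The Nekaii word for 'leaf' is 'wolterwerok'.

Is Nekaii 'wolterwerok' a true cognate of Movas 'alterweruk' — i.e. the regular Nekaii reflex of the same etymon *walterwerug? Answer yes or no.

yes

Derive the expected Nekaii reflex of *walterwerug:
Nekaii: *walterwerug > walterwerog > wolterwerog > wolterwerok  (by vowel merger, vowel merger, final devoicing)
Nekaii 'wolterwerok' matches the regular reflex exactly, so the pair is cognate.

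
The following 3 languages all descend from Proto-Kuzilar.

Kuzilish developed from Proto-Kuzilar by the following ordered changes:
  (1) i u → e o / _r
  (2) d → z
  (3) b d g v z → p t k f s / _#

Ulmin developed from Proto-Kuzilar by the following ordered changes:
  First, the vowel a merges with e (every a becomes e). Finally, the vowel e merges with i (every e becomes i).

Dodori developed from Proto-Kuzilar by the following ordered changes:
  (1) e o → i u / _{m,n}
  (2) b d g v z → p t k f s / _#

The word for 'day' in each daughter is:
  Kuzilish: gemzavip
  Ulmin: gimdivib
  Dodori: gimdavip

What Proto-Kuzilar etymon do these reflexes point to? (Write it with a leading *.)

Position 5: Kuzilish has a, Ulmin has i, Dodori has a. Kuzilish preserves a here (none of its changes turn any other segment into a), so the proto-segment is *a.
Position 8: Kuzilish has p, Ulmin has b, Dodori has p. Ulmin preserves b here (none of its changes turn any other segment into b), so the proto-segment is *b.
Position 2: Kuzilish has e, Ulmin has i, Dodori has i. Taking the neighbouring segments as reconstructed: Kuzilish e can only go back to *e; Ulmin i could go back to *a or *e or *i; Dodori i could go back to *e or *i — the one source consistent with every daughter is *e.
This points to *gemdavib. Verify forward in each daughter:
Kuzilish: start from *gemdavib.
  rule 1: no change — gemdavib
  rule 2 (unconditioned shift): gemdavib → gemzavib
  rule 3 (final devoicing): gemzavib → gemzavip
  ⇒ Kuzilish gemzavip
Ulmin: *gemdavib
  gemdavib → gemdevib   [vowel merger]
  gemdevib → gimdivib   [vowel merger]
  giving Ulmin gimdivib.
Dodori: *gemdavib > gimdavib > gimdavip  (by pre-nasal raising, final devoicing)
No other proto-form is consistent with every reflex, so the reconstruction is *gemdavib.

*gemdavib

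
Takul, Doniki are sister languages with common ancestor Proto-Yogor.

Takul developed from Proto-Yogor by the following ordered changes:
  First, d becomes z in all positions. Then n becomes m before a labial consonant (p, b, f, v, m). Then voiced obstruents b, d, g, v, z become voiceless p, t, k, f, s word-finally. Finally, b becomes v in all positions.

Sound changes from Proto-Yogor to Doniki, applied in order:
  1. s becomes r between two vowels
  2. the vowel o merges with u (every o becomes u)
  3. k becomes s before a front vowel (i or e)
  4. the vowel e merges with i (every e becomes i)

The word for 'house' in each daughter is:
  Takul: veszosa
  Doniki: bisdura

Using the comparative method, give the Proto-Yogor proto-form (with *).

Position 2: Takul has e, Doniki has i. Takul preserves e here (none of its changes turn any other segment into e), so the proto-segment is *e.
Position 5: Takul has o, Doniki has u. Takul preserves o here (none of its changes turn any other segment into o), so the proto-segment is *o.
Position 1: Takul has v, Doniki has b. Doniki preserves b here (none of its changes turn any other segment into b), so the proto-segment is *b.
Continuing position by position gives *besdosa; check it forward:
Takul: *besdosa > beszosa > veszosa  (by unconditioned shift, unconditioned shift)
Doniki: *besdosa > besdora > besdura > bisdura  (by rhotacism, vowel merger, vowel merger)
Only *besdosa yields all of Takul veszosa, Doniki bisdura.

*besdosa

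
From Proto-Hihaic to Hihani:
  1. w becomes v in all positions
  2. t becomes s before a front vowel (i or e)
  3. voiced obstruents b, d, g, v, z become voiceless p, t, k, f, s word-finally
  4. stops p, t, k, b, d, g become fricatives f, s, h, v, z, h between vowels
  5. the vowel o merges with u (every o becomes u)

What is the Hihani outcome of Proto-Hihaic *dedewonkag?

Hihani: *dedewonkag
  dedewonkag → dedevonkag   [unconditioned shift]
  dedevonkag (rule 2 does not apply)
  dedevonkag → dedevonkak   [final devoicing]
  dedevonkak → dezevonkak   [intervocalic lenition]
  dezevonkak → dezevunkak   [vowel merger]
  giving Hihani dezevunkak.

dezevunkak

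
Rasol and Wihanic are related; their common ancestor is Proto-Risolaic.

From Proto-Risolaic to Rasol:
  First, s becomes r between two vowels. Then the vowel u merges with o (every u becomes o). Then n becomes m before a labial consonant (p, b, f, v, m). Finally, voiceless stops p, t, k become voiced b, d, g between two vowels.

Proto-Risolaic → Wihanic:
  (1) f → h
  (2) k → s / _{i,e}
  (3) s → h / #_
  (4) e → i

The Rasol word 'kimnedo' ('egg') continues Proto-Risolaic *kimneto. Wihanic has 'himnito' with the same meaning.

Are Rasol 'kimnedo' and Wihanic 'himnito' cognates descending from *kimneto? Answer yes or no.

Derive the expected Wihanic reflex of *kimneto:
Wihanic: start from *kimneto.
  rule 1: no change — kimneto
  rule 2 (palatalisation): kimneto → simneto
  rule 3 (debuccalisation): simneto → himneto
  rule 4 (vowel merger): himneto → himnito
  ⇒ Wihanic himnito
Wihanic 'himnito' matches the regular reflex exactly, so the pair is cognate.

yes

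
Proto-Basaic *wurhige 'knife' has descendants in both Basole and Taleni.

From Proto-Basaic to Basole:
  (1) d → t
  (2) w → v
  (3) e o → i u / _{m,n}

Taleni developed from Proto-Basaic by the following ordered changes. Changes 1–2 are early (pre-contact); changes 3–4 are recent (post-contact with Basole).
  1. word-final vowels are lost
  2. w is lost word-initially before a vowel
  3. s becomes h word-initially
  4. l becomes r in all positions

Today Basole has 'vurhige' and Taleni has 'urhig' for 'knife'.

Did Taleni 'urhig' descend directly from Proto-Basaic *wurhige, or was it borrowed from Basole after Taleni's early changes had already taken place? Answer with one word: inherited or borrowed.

inherited

If inherited, *wurhige would pass through all of Taleni's changes:
Taleni: *wurhige > wurhig > urhig  (by apocope, glide loss)
If borrowed from Basole 'vurhige' after the early changes, it would undergo only the recent ones:
  rule 3 (debuccalisation): no change (vurhige)
  rule 4 (unconditioned shift): no change (vurhige)
  ⇒ as a loan: vurhige
Taleni 'urhig' matches the inherited outcome exactly, so it is an inherited cognate, not a loan.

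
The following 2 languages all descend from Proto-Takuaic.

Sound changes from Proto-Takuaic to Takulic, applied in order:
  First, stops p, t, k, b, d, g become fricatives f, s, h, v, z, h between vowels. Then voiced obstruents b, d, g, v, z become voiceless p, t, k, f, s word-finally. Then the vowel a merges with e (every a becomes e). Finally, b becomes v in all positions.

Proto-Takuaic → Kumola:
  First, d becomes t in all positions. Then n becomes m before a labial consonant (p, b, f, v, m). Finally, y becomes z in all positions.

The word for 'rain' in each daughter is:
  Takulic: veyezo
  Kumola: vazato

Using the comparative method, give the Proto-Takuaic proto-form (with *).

*vayado

Position 5: Takulic has z, Kumola has t. Taking the neighbouring segments as reconstructed: Takulic z could go back to *d or *z; Kumola t could go back to *t or *d — the one source consistent with every daughter is *d.
Position 3: Takulic has y, Kumola has z. Takulic preserves y here (none of its changes turn any other segment into y), so the proto-segment is *y.
Verify the candidate proto-form against each daughter:
Takulic: start from *vayado.
  rule 1 (intervocalic lenition): vayado → vayazo
  rule 2: no change — vayazo
  rule 3 (vowel merger): vayazo → veyezo
  rule 4: no change — veyezo
  ⇒ Takulic veyezo
Kumola: *vayado > vayato > vazato  (by unconditioned shift, unconditioned shift)
*vayado is the unique common source.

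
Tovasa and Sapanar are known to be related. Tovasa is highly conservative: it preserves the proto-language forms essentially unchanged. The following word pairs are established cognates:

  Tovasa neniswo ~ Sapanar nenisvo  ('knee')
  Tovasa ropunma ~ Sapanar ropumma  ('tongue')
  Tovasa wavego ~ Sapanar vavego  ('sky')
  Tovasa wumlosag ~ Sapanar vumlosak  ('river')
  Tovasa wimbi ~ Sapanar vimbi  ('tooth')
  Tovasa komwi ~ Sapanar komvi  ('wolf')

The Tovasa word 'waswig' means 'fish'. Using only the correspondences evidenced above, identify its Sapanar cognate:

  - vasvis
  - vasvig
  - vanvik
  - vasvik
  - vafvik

vasvik

wavego ~ vavego — Tovasa w corresponds to Sapanar v word-initially before a back vowel.
komwi ~ komvi — Tovasa w corresponds to Sapanar v after a consonant, before a front vowel.
wumlosag ~ vumlosak — Tovasa g corresponds to Sapanar k word-finally.
Applying these to Tovasa 'waswig':
  waswig → vaswig   (w→v word-initially before a back vowel)
  vaswig → vasvig   (w→v after a consonant, before a front vowel)
  vasvig → vasvik   (g→k word-finally)
So the Sapanar cognate is 'vasvik'.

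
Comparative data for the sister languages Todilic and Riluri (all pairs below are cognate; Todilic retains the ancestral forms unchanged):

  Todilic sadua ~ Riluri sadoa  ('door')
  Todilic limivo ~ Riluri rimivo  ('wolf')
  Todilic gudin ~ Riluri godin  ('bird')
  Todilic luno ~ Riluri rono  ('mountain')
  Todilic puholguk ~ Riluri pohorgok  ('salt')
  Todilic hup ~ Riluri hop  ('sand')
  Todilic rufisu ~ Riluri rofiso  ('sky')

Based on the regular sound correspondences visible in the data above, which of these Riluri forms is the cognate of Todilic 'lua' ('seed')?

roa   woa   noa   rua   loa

roa

luno ~ rono — Todilic l corresponds to Riluri r word-initially before a back vowel.
sadua ~ sadoa — Todilic u corresponds to Riluri o after a consonant, before a back vowel.
Applying these to Todilic 'lua':
  lua → rua   (l→r word-initially before a back vowel)
  rua → roa   (u→o after a consonant, before a back vowel)
So the Riluri cognate is 'roa'.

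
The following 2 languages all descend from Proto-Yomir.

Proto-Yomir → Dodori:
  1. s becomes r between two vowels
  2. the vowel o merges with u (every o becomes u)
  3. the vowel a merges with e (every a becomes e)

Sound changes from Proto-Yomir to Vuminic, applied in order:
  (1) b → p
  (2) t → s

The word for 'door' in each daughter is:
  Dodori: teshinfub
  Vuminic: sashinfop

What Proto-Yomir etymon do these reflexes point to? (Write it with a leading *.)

*tashinfob

Position 8: Dodori has u, Vuminic has o. Vuminic preserves o here (none of its changes turn any other segment into o), so the proto-segment is *o.
Position 2: Dodori has e, Vuminic has a. Vuminic preserves a here (none of its changes turn any other segment into a), so the proto-segment is *a.
Position 1: Dodori has t, Vuminic has s. Dodori preserves t here (none of its changes turn any other segment into t), so the proto-segment is *t.
Verify the candidate proto-form against each daughter:
Dodori: *tashinfob
  tashinfob (rule 1 does not apply)
  tashinfob → tashinfub   [vowel merger]
  tashinfub → teshinfub   [vowel merger]
  giving Dodori teshinfub.
Vuminic: *tashinfob
  tashinfob → tashinfop   [unconditioned shift]
  tashinfop → sashinfop   [unconditioned shift]
  giving Vuminic sashinfop.
*tashinfob is the unique common source.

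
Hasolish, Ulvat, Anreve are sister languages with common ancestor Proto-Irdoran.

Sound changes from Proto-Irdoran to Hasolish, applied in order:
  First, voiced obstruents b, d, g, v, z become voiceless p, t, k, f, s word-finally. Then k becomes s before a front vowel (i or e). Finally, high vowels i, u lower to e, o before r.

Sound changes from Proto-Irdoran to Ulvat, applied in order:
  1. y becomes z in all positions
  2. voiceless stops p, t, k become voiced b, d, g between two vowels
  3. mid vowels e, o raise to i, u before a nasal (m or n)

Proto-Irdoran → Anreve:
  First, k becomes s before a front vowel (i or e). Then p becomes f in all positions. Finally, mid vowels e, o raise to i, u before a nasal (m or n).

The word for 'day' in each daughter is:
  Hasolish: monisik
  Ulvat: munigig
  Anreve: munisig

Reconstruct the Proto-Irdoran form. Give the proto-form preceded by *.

Position 5: Hasolish has s, Ulvat has g, Anreve has s. Taking the neighbouring segments as reconstructed: Hasolish s could go back to *k or *s; Ulvat g could go back to *k or *g; Anreve s could go back to *k or *s — the one source consistent with every daughter is *k.
Position 2: Hasolish has o, Ulvat has u, Anreve has u. Taking the neighbouring segments as reconstructed: Hasolish o can only go back to *o; Ulvat u could go back to *o or *u; Anreve u could go back to *o or *u — the one source consistent with every daughter is *o.
Position 7: Hasolish has k, Ulvat has g, Anreve has g. Anreve preserves g here (none of its changes turn any other segment into g), so the proto-segment is *g.
The remaining positions agree across the daughters. Check the candidate against every language:
Hasolish: *monikig > monikik > monisik  (by final devoicing, palatalisation)
Ulvat: start from *monikig.
  rule 1: no change — monikig
  rule 2 (intervocalic voicing): monikig → monigig
  rule 3 (pre-nasal raising): monigig → munigig
  ⇒ Ulvat munigig
Anreve: *monikig > monisig > munisig  (by palatalisation, pre-nasal raising)
Only *monikig yields all of Hasolish monisik, Ulvat munigig, Anreve munisig.

*monikig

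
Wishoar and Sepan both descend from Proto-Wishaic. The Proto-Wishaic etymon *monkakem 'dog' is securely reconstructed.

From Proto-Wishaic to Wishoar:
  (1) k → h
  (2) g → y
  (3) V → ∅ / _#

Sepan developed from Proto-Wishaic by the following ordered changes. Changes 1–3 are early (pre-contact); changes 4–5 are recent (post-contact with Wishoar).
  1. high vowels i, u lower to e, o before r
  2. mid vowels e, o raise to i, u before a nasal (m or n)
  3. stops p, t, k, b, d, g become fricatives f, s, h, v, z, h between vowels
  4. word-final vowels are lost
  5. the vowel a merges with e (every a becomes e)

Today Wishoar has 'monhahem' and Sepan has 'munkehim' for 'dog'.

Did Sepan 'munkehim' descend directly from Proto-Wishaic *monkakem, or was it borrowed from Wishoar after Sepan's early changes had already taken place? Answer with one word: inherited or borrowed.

inherited

If inherited, *monkakem would pass through all of Sepan's changes:
Sepan: *monkakem > munkakim > munkahim > munkehim  (by pre-nasal raising, intervocalic lenition, vowel merger)
If borrowed from Wishoar 'monhahem' after the early changes, it would undergo only the recent ones:
  rule 4 (apocope): no change (monhahem)
  rule 5 (vowel merger): monhahem → monhehem
  ⇒ as a loan: monhehem
Sepan 'munkehim' matches the inherited outcome exactly, so it is an inherited cognate, not a loan.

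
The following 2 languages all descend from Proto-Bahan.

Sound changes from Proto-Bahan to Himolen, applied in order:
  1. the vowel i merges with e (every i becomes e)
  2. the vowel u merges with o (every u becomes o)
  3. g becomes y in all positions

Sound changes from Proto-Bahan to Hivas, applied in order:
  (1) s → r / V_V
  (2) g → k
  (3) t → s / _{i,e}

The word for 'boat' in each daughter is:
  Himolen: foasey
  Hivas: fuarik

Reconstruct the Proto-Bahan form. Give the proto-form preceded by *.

Position 2: Himolen has o, Hivas has u. Hivas preserves u here (none of its changes turn any other segment into u), so the proto-segment is *u.
Position 4: Himolen has s, Hivas has r. Himolen preserves s here (none of its changes turn any other segment into s), so the proto-segment is *s.
Position 5: Himolen has e, Hivas has i. Hivas preserves i here (none of its changes turn any other segment into i), so the proto-segment is *i.
Verify the candidate proto-form against each daughter:
Himolen: *fuasig
  fuasig → fuaseg   [vowel merger]
  fuaseg → foaseg   [vowel merger]
  foaseg → foasey   [unconditioned shift]
  giving Himolen foasey.
Hivas: start from *fuasig.
  rule 1 (rhotacism): fuasig → fuarig
  rule 2 (unconditioned shift): fuarig → fuarik
  rule 3: no change — fuarik
  ⇒ Hivas fuarik
*fuasig is the unique common source.

*fuasig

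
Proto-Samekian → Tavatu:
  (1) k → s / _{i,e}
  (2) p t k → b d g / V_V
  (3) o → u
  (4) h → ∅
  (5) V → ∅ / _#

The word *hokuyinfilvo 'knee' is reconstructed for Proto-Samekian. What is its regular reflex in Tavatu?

uguyinfilv

Tavatu: start from *hokuyinfilvo.
  rule 1: no change — hokuyinfilvo
  rule 2 (intervocalic voicing): hokuyinfilvo → hoguyinfilvo
  rule 3 (vowel merger): hoguyinfilvo → huguyinfilvu
  rule 4 (h-loss): huguyinfilvu → uguyinfilvu
  rule 5 (apocope): uguyinfilvu → uguyinfilv
  ⇒ Tavatu uguyinfilv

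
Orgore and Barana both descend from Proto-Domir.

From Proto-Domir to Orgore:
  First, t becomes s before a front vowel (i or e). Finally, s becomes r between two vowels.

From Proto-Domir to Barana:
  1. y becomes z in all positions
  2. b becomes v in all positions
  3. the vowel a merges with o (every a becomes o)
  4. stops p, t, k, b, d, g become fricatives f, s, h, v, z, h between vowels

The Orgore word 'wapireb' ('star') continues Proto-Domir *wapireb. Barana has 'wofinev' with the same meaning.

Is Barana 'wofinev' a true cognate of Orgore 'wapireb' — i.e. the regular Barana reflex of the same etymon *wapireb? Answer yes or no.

Derive the expected Barana reflex of *wapireb:
Barana: start from *wapireb.
  rule 1: no change — wapireb
  rule 2 (unconditioned shift): wapireb → wapirev
  rule 3 (vowel merger): wapirev → wopirev
  rule 4 (intervocalic lenition): wopirev → wofirev
  ⇒ Barana wofirev
The regular Barana reflex would be 'wofirev', but the attested form is 'wofinev'. The correspondence is irregular, so they are not cognates (the Barana form has a different source).

no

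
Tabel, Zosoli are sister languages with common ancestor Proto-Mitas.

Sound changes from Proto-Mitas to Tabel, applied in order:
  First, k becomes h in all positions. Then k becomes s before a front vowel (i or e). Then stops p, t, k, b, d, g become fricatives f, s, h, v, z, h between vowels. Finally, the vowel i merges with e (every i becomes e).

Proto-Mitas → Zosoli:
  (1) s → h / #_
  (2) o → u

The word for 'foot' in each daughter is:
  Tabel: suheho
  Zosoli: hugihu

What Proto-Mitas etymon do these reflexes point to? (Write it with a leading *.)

*sugiho

Position 1: Tabel has s, Zosoli has h. Taking the neighbouring segments as reconstructed: Tabel s can only go back to *s; Zosoli h could go back to *s or *h — the one source consistent with every daughter is *s.
Position 3: Tabel has h, Zosoli has g. Zosoli preserves g here (none of its changes turn any other segment into g), so the proto-segment is *g.
Position 4: Tabel has e, Zosoli has i. Zosoli preserves i here (none of its changes turn any other segment into i), so the proto-segment is *i.
Verify the candidate proto-form against each daughter:
Tabel: *sugiho
  sugiho (rule 1 does not apply)
  sugiho (rule 2 does not apply)
  sugiho → suhiho   [intervocalic lenition]
  suhiho → suheho   [vowel merger]
  giving Tabel suheho.
Zosoli: *sugiho
  sugiho → hugiho   [debuccalisation]
  hugiho → hugihu   [vowel merger]
  giving Zosoli hugihu.
*sugiho is the unique common source.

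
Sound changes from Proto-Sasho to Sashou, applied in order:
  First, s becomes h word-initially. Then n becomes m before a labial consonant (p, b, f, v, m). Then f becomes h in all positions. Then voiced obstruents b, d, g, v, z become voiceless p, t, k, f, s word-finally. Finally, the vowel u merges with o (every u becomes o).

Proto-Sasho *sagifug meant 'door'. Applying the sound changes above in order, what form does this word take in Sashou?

hagihok

Sashou: *sagifug > hagifug > hagihug > hagihuk > hagihok  (by debuccalisation, unconditioned shift, final devoicing, vowel merger)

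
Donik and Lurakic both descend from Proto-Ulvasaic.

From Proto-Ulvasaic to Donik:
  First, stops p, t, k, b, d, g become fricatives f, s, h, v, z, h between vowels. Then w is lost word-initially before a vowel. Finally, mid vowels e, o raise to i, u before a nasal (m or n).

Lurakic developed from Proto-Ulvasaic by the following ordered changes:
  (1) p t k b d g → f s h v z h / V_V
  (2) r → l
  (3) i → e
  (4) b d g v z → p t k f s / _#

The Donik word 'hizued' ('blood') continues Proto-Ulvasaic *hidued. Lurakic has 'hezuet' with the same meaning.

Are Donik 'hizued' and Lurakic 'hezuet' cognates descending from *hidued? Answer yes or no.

Derive the expected Lurakic reflex of *hidued:
Lurakic: start from *hidued.
  rule 1 (intervocalic lenition): hidued → hizued
  rule 2: no change — hizued
  rule 3 (vowel merger): hizued → hezued
  rule 4 (final devoicing): hezued → hezuet
  ⇒ Lurakic hezuet
Lurakic 'hezuet' matches the regular reflex exactly, so the pair is cognate.

yes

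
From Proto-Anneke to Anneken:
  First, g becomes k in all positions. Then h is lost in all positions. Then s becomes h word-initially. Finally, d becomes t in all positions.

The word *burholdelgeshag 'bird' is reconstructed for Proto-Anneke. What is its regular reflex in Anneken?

buroltelkesak

Anneken: *burholdelgeshag > burholdelkeshak > buroldelkesak > buroltelkesak  (by unconditioned shift, h-loss, unconditioned shift)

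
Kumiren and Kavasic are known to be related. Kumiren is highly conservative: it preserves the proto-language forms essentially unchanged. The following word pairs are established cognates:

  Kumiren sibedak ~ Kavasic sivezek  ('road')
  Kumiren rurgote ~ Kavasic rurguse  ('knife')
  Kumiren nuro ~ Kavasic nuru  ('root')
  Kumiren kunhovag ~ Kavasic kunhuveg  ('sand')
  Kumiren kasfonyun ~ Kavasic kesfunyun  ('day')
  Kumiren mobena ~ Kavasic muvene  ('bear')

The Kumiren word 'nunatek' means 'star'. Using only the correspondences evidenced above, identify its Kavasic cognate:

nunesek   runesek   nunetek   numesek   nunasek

sibedak ~ sivezek, kunhovag ~ kunhuveg — Kumiren a corresponds to Kavasic e after a consonant, before a consonant other than r, m, n, p, b, f, v.
rurgote ~ rurguse — Kumiren t corresponds to Kavasic s between vowels (before a front vowel).
Applying these to Kumiren 'nunatek':
  nunatek → nunetek   (a→e after a consonant, before a consonant other than r, m, n, p, b, f, v)
  nunetek → nunesek   (t→s between vowels (before a front vowel))
So the Kavasic cognate is 'nunesek'.

nunesek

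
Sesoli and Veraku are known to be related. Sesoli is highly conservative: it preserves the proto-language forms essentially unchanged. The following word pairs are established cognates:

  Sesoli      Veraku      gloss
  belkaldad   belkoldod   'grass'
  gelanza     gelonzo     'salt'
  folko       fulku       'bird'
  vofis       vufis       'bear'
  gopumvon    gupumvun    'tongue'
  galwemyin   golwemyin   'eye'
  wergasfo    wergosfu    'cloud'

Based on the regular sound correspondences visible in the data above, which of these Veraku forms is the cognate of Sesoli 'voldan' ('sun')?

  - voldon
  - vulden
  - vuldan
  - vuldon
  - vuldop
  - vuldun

vuldon

folko ~ fulku — Sesoli o corresponds to Veraku u after a consonant, before a consonant other than r, m, n, p, b, f, v.
gelanza ~ gelonzo — Sesoli a corresponds to Veraku o after a consonant, before a nasal.
Applying these to Sesoli 'voldan':
  voldan → vuldan   (o→u after a consonant, before a consonant other than r, m, n, p, b, f, v)
  vuldan → vuldon   (a→o after a consonant, before a nasal)
So the Veraku cognate is 'vuldon'.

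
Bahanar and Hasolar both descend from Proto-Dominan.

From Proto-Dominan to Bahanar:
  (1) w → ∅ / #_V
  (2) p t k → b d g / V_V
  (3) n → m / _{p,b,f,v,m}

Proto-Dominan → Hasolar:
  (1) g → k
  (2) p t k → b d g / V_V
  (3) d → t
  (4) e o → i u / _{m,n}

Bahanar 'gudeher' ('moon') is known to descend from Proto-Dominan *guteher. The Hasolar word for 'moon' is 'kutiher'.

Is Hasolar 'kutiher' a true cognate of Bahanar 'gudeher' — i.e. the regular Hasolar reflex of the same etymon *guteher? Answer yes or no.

no

Derive the expected Hasolar reflex of *guteher:
Hasolar: start from *guteher.
  rule 1 (unconditioned shift): guteher → kuteher
  rule 2 (intervocalic voicing): kuteher → kudeher
  rule 3 (unconditioned shift): kudeher → kuteher
  rule 4: no change — kuteher
  ⇒ Hasolar kuteher
The regular Hasolar reflex would be 'kuteher', but the attested form is 'kutiher'. The correspondence is irregular, so they are not cognates (the Hasolar form has a different source).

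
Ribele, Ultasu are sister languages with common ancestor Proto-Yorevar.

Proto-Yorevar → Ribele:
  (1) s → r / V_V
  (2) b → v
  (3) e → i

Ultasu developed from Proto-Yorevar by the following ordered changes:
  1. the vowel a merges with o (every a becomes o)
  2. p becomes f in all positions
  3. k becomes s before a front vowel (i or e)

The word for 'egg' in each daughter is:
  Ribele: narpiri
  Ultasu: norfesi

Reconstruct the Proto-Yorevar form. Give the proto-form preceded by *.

Position 6: Ribele has r, Ultasu has s. Taking the neighbouring segments as reconstructed: Ribele r could go back to *s or *r; Ultasu s could go back to *k or *s — the one source consistent with every daughter is *s.
Position 5: Ribele has i, Ultasu has e. Ultasu preserves e here (none of its changes turn any other segment into e), so the proto-segment is *e.
Continuing position by position gives *narpesi; check it forward:
Ribele: start from *narpesi.
  rule 1 (rhotacism): narpesi → narperi
  rule 2: no change — narperi
  rule 3 (vowel merger): narperi → narpiri
  ⇒ Ribele narpiri
Ultasu: start from *narpesi.
  rule 1 (vowel merger): narpesi → norpesi
  rule 2 (unconditioned shift): norpesi → norfesi
  rule 3: no change — norfesi
  ⇒ Ultasu norfesi
*narpesi is the unique common source.

*narpesi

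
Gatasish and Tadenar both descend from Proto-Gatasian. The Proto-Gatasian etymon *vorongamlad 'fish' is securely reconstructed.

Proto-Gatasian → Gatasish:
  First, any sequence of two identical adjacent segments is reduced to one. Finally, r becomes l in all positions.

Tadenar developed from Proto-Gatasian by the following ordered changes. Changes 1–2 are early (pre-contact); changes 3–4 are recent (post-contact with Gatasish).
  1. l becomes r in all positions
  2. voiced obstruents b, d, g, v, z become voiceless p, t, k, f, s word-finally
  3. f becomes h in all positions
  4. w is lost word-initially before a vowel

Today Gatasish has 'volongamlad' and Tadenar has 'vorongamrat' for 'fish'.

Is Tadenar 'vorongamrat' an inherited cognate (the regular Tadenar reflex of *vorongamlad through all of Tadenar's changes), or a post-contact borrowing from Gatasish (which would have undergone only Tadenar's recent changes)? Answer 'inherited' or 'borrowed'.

If inherited, *vorongamlad would pass through all of Tadenar's changes:
Tadenar: start from *vorongamlad.
  rule 1 (unconditioned shift): vorongamlad → vorongamrad
  rule 2 (final devoicing): vorongamrad → vorongamrat
  rule 3: no change — vorongamrat
  rule 4: no change — vorongamrat
  ⇒ Tadenar vorongamrat
If borrowed from Gatasish 'volongamlad' after the early changes, it would undergo only the recent ones:
  rule 3 (unconditioned shift): no change (volongamlad)
  rule 4 (glide loss): no change (volongamlad)
  ⇒ as a loan: volongamlad
Tadenar 'vorongamrat' matches the inherited outcome exactly, so it is an inherited cognate, not a loan.

inherited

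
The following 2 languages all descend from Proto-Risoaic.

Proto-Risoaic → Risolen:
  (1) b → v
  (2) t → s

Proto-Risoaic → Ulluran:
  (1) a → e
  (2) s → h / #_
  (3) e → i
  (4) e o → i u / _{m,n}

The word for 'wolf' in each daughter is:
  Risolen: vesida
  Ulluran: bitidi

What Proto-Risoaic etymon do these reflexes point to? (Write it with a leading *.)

Position 1: Risolen has v, Ulluran has b. Ulluran preserves b here (none of its changes turn any other segment into b), so the proto-segment is *b.
Position 3: Risolen has s, Ulluran has t. Ulluran preserves t here (none of its changes turn any other segment into t), so the proto-segment is *t.
Verify the candidate proto-form against each daughter:
Risolen: start from *betida.
  rule 1 (unconditioned shift): betida → vetida
  rule 2 (unconditioned shift): vetida → vesida
  ⇒ Risolen vesida
Ulluran: *betida
  betida → betide   [vowel merger]
  betide (rule 2 does not apply)
  betide → bitidi   [vowel merger]
  bitidi (rule 4 does not apply)
  giving Ulluran bitidi.
No other proto-form is consistent with every reflex, so the reconstruction is *betida.

*betida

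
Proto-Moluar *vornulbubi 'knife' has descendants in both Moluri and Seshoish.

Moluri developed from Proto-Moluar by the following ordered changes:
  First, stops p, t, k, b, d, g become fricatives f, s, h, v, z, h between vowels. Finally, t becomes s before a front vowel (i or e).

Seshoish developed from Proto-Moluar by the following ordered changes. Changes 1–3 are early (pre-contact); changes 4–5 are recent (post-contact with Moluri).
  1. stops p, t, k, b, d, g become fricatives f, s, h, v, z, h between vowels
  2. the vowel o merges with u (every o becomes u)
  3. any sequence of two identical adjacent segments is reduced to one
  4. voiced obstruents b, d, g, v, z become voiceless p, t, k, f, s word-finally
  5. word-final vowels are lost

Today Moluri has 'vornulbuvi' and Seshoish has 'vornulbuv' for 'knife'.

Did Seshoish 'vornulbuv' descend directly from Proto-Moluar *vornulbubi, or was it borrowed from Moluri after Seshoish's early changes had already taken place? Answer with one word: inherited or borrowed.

borrowed

If inherited, *vornulbubi would pass through all of Seshoish's changes:
Seshoish: *vornulbubi
  vornulbubi → vornulbuvi   [intervocalic lenition]
  vornulbuvi → vurnulbuvi   [vowel merger]
  vurnulbuvi (rule 3 does not apply)
  vurnulbuvi (rule 4 does not apply)
  vurnulbuvi → vurnulbuv   [apocope]
  giving Seshoish vurnulbuv.
If borrowed from Moluri 'vornulbuvi' after the early changes, it would undergo only the recent ones:
  rule 4 (final devoicing): no change (vornulbuvi)
  rule 5 (apocope): vornulbuvi → vornulbuv
  ⇒ as a loan: vornulbuv
Seshoish 'vornulbuv' matches the loan outcome 'vornulbuv', not the inherited 'vurnulbuv' — it skipped the early Seshoish changes, so it was borrowed from Moluri.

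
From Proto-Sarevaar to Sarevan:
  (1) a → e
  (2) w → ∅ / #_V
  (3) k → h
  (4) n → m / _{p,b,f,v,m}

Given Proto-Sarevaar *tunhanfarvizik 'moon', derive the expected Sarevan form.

tunhemfervizih

Sarevan: *tunhanfarvizik
  tunhanfarvizik → tunhenfervizik   [vowel merger]
  tunhenfervizik (rule 2 does not apply)
  tunhenfervizik → tunhenfervizih   [unconditioned shift]
  tunhenfervizih → tunhemfervizih   [nasal place assimilation]
  giving Sarevan tunhemfervizih.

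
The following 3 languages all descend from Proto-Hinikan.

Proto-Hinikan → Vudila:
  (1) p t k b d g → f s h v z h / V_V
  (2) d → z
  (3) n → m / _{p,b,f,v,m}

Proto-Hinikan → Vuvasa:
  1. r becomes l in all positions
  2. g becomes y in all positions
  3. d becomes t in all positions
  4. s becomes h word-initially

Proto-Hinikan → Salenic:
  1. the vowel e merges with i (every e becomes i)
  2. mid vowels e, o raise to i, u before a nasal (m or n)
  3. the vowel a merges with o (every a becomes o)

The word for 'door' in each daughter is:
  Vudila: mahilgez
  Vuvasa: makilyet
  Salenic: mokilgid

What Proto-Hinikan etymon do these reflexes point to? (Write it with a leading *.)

*makilged

Position 8: Vudila has z, Vuvasa has t, Salenic has d. Salenic preserves d here (none of its changes turn any other segment into d), so the proto-segment is *d.
Position 6: Vudila has g, Vuvasa has y, Salenic has g. Vudila preserves g here (none of its changes turn any other segment into g), so the proto-segment is *g.
Position 7: Vudila has e, Vuvasa has e, Salenic has i. Vudila preserves e here (none of its changes turn any other segment into e), so the proto-segment is *e.
Verify the candidate proto-form against each daughter:
Vudila: *makilged
  makilged → mahilged   [intervocalic lenition]
  mahilged → mahilgez   [unconditioned shift]
  mahilgez (rule 3 does not apply)
  giving Vudila mahilgez.
Vuvasa: *makilged
  makilged (rule 1 does not apply)
  makilged → makilyed   [unconditioned shift]
  makilyed → makilyet   [unconditioned shift]
  makilyet (rule 4 does not apply)
  giving Vuvasa makilyet.
Salenic: *makilged
  makilged → makilgid   [vowel merger]
  makilgid (rule 2 does not apply)
  makilgid → mokilgid   [vowel merger]
  giving Salenic mokilgid.
Only *makilged yields all of Vudila mahilgez, Vuvasa makilyet, Salenic mokilgid.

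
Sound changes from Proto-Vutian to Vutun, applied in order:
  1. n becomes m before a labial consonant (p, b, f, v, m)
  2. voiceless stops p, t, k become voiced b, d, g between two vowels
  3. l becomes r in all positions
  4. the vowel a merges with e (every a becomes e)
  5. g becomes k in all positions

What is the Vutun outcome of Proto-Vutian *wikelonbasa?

wikerombese

Vutun: start from *wikelonbasa.
  rule 1 (nasal place assimilation): wikelonbasa → wikelombasa
  rule 2 (intervocalic voicing): wikelombasa → wigelombasa
  rule 3 (unconditioned shift): wigelombasa → wigerombasa
  rule 4 (vowel merger): wigerombasa → wigerombese
  rule 5 (unconditioned shift): wigerombese → wikerombese
  ⇒ Vutun wikerombese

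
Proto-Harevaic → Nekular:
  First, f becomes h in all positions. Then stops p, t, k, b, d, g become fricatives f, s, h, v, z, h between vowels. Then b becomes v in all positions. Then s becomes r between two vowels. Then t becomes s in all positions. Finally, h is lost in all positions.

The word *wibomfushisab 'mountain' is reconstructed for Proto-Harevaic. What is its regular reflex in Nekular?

wivomusirav

Nekular: start from *wibomfushisab.
  rule 1 (unconditioned shift): wibomfushisab → wibomhushisab
  rule 2 (intervocalic lenition): wibomhushisab → wivomhushisab
  rule 3 (unconditioned shift): wivomhushisab → wivomhushisav
  rule 4 (rhotacism): wivomhushisav → wivomhushirav
  rule 5: no change — wivomhushirav
  rule 6 (h-loss): wivomhushirav → wivomusirav
  ⇒ Nekular wivomusirav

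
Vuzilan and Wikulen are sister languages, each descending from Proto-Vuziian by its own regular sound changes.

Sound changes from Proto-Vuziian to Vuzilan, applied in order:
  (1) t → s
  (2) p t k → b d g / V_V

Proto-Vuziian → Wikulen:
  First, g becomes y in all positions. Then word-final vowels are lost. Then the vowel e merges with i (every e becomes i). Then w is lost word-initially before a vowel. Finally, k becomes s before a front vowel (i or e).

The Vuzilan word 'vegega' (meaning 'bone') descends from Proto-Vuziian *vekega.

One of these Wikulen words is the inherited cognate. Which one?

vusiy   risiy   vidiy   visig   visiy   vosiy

visiy

Wikulen: *vekega > vekeya > vekey > vikiy > visiy  (by unconditioned shift, apocope, vowel merger, palatalisation)
Among the options, 'visiy' alone shows every Wikulen change applied in order.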